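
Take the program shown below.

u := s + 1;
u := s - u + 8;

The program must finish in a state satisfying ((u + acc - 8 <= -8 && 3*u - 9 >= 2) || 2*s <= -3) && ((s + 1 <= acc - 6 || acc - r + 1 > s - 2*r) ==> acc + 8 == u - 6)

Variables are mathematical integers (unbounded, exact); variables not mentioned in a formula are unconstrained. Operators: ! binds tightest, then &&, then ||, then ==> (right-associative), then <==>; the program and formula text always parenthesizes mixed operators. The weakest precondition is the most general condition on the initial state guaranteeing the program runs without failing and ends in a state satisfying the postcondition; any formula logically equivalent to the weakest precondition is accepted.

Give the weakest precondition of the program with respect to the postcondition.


Working backward. After the program, the postcondition ((u + acc - 8 <= -8 && 3*u - 9 >= 2) || 2*s <= -3) && ((s + 1 <= acc - 6 || acc - r + 1 > s - 2*r) ==> acc + 8 == u - 6) must hold; in canonical form it is ((acc + u <= 0 && 3*u >= 11) || 2*s <= -3) && ((s <= acc - 7 || acc + r > s - 1) ==> acc == u - 14).
Before u := s - u + 8: ((acc + s <= u - 8 && 3*s >= 3*u - 13) || 2*s <= -3) && ((s <= acc - 7 || acc + r > s - 1) ==> acc + u == s - 6)
Before u := s + 1: (acc <= -7 || 2*s <= -3) && ((s <= acc - 7 || acc + r > s - 1) ==> acc == -7)
Answer: WP = (acc <= -7 || 2*s <= -3) && ((s <= acc - 7 || acc + r > s - 1) ==> acc == -7)


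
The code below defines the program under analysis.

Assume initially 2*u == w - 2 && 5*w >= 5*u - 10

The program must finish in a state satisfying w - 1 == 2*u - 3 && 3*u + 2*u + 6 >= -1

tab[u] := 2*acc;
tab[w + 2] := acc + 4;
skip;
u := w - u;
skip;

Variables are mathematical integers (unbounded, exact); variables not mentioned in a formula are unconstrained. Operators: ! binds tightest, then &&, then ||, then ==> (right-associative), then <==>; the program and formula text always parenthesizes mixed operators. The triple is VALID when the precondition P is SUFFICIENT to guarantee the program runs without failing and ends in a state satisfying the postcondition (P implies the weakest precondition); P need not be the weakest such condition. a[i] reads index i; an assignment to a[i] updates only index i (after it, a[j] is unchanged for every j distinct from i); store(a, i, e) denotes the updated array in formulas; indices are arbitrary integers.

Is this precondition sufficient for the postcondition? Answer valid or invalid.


Working backward. After the program, the postcondition w - 1 == 2*u - 3 && 3*u + 2*u + 6 >= -1 must hold; in canonical form it is w == 2*u - 2 && 5*u >= -7.
Before skip: w == 2*u - 2 && 5*u >= -7
Before u := w - u: 2*u == w - 2 && 5*w >= 5*u - 7
Before skip: 2*u == w - 2 && 5*w >= 5*u - 7
Before tab[w + 2] := acc + 4: 2*u == w - 2 && 5*w >= 5*u - 7
Before tab[u] := 2*acc: 2*u == w - 2 && 5*w >= 5*u - 7
The weakest precondition is 2*u == w - 2 && 5*w >= 5*u - 7.
Check whether 2*u == w - 2 && 5*w >= 5*u - 10 implies it.
Countermodel: at the initial state u = -4, w = -6, the precondition holds but the weakest precondition fails.
Answer: invalid


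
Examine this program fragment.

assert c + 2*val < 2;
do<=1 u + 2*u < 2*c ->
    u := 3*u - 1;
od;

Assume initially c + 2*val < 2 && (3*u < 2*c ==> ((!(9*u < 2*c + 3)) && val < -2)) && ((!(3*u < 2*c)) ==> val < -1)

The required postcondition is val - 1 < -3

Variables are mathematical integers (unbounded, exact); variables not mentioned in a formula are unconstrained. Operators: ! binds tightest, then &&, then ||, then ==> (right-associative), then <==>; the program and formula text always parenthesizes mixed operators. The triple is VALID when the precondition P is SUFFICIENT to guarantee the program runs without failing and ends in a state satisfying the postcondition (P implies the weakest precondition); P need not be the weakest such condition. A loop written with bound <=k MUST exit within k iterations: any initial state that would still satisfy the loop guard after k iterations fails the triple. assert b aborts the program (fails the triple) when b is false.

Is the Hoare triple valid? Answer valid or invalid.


Working backward. After the program, the postcondition val - 1 < -3 must hold; in canonical form it is val < -2.
Before the loop (bound <=1), unroll the exhaustion recursion (WP_0 = exit-now case; WP_j = one more guarded iteration, up to j = 1):
  WP_0: (!(3*u < 2*c)) && val < -2
  WP_1: (3*u < 2*c ==> ((!(9*u < 2*c + 3)) && val < -2)) && ((!(3*u < 2*c)) ==> val < -2)
So before the loop: (3*u < 2*c ==> ((!(9*u < 2*c + 3)) && val < -2)) && ((!(3*u < 2*c)) ==> val < -2)
Before assert c + 2*val < 2: c + 2*val < 2 && (3*u < 2*c ==> ((!(9*u < 2*c + 3)) && val < -2)) && ((!(3*u < 2*c)) ==> val < -2)
The weakest precondition is c + 2*val < 2 && (3*u < 2*c ==> ((!(9*u < 2*c + 3)) && val < -2)) && ((!(3*u < 2*c)) ==> val < -2).
Check whether c + 2*val < 2 && (3*u < 2*c ==> ((!(9*u < 2*c + 3)) && val < -2)) && ((!(3*u < 2*c)) ==> val < -1) implies it.
Countermodel: at the initial state c = 0, u = 0, val = -2, the precondition holds but the weakest precondition fails.
Answer: invalid


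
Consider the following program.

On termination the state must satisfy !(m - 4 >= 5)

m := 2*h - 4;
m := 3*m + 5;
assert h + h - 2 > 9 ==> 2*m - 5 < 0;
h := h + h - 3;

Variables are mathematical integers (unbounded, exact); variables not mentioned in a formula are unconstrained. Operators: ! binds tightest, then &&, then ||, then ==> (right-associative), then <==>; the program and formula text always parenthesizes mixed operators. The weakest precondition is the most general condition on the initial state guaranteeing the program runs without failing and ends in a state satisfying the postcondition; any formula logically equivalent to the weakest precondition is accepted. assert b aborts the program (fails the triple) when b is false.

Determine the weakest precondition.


Working backward. After the program, the postcondition !(m - 4 >= 5) must hold; in canonical form it is !(m >= 9).
Before h := h + h - 3: !(m >= 9)
Before assert h + h - 2 > 9 ==> 2*m - 5 < 0: (2*h > 11 ==> 2*m < 5) && (!(m >= 9))
Before m := 3*m + 5: (2*h > 11 ==> 6*m < -5) && (!(3*m >= 4))
Before m := 2*h - 4: (2*h > 11 ==> 12*h < 19) && (!(6*h >= 16))
Answer: WP = (2*h > 11 ==> 12*h < 19) && (!(6*h >= 16))


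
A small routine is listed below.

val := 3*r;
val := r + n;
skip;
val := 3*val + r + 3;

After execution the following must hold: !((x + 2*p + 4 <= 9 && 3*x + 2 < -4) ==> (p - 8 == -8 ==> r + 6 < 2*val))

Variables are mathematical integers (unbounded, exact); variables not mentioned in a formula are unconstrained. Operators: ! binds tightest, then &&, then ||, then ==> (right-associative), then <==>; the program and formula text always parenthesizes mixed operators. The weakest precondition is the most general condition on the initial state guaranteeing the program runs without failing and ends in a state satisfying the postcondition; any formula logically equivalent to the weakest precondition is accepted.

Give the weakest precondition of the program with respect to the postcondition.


Working backward. After the program, the postcondition !((x + 2*p + 4 <= 9 && 3*x + 2 < -4) ==> (p - 8 == -8 ==> r + 6 < 2*val)) must hold; in canonical form it is !((2*p + x <= 5 && 3*x < -6) ==> (p == 0 ==> r < 2*val - 6)).
Before val := 3*val + r + 3: !((2*p + x <= 5 && 3*x < -6) ==> (p == 0 ==> r + 6*val > 0))
Before skip: !((2*p + x <= 5 && 3*x < -6) ==> (p == 0 ==> r + 6*val > 0))
Before val := r + n: !((2*p + x <= 5 && 3*x < -6) ==> (p == 0 ==> 6*n + 7*r > 0))
Before val := 3*r: !((2*p + x <= 5 && 3*x < -6) ==> (p == 0 ==> 6*n + 7*r > 0))
Answer: WP = !((2*p + x <= 5 && 3*x < -6) ==> (p == 0 ==> 6*n + 7*r > 0))


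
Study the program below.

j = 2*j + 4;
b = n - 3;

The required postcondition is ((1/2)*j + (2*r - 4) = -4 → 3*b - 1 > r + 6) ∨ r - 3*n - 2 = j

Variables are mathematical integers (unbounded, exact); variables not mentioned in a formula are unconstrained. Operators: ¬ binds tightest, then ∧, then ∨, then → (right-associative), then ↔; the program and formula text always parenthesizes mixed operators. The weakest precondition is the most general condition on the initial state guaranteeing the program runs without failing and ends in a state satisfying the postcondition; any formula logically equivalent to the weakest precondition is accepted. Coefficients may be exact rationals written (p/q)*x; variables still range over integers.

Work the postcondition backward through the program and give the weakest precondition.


Working backward. After the program, the postcondition ((1/2)*j + (2*r - 4) = -4 → 3*b - 1 > r + 6) ∨ r - 3*n - 2 = j must hold; in canonical form it is ((1/2)*j + 2*r = 0 → 3*b > r + 7) ∨ r = j + 3*n + 2.
Before b := n - 3: ((1/2)*j + 2*r = 0 → 3*n > r + 16) ∨ r = j + 3*n + 2
Before j := 2*j + 4: (j + 2*r = -2 → 3*n > r + 16) ∨ r = 2*j + 3*n + 6
Answer: WP = (j + 2*r = -2 → 3*n > r + 16) ∨ r = 2*j + 3*n + 6


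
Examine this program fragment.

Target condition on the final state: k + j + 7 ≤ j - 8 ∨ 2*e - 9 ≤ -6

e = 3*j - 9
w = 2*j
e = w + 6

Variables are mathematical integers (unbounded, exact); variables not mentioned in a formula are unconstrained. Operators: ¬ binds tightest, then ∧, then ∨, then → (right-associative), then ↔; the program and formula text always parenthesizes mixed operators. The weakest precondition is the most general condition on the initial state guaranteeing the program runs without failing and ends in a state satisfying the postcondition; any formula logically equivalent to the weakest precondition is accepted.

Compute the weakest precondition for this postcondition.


Working backward. After the program, the postcondition k + j + 7 ≤ j - 8 ∨ 2*e - 9 ≤ -6 must hold; in canonical form it is k ≤ -15 ∨ 2*e ≤ 3.
Before e := w + 6: k ≤ -15 ∨ 2*w ≤ -9
Before w := 2*j: k ≤ -15 ∨ 4*j ≤ -9
Before e := 3*j - 9: k ≤ -15 ∨ 4*j ≤ -9
Answer: WP = k ≤ -15 ∨ 4*j ≤ -9


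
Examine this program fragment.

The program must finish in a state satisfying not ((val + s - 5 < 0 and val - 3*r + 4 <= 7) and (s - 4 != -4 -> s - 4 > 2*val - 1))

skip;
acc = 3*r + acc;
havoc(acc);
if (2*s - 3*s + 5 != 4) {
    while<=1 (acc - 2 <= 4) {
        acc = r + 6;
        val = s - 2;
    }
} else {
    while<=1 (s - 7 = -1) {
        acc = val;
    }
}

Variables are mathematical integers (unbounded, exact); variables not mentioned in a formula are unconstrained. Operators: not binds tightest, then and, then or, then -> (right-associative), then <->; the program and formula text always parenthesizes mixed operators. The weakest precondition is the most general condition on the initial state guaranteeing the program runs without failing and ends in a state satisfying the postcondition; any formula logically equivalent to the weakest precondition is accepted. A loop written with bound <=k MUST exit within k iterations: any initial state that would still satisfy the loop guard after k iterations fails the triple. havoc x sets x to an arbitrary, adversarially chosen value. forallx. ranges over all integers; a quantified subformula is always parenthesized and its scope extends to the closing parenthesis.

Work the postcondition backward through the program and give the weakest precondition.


Working backward. After the program, the postcondition not ((val + s - 5 < 0 and val - 3*r + 4 <= 7) and (s - 4 != -4 -> s - 4 > 2*val - 1)) must hold; in canonical form it is not (s + val < 5 and val <= 3*r + 3 and (s != 0 -> s > 2*val + 3)).
Then branch requires (acc <= 6 -> ((not (r <= 0)) and (not (2*s < 7 and s <= 3*r + 5 and (s != 0 -> s < 1))))) and ((not (acc <= 6)) -> (not (s + val < 5 and val <= 3*r + 3 and (s != 0 -> s > 2*val + 3)))); else branch requires (s = 6 -> ((not (s = 6)) and (not (s + val < 5 and val <= 3*r + 3 and (s != 0 -> s > 2*val + 3))))) and ((not (s = 6)) -> (not (s + val < 5 and val <= 3*r + 3 and (s != 0 -> s > 2*val + 3)))).
Before the if: (s != 1 -> ((acc <= 6 -> ((not (r <= 0)) and (not (2*s < 7 and s <= 3*r + 5 and (s != 0 -> s < 1))))) and ((not (acc <= 6)) -> (not (s + val < 5 and val <= 3*r + 3 and (s != 0 -> s > 2*val + 3)))))) and ((not (s != 1)) -> ((s = 6 -> ((not (s = 6)) and (not (s + val < 5 and val <= 3*r + 3 and (s != 0 -> s > 2*val + 3))))) and ((not (s = 6)) -> (not (s + val < 5 and val <= 3*r + 3 and (s != 0 -> s > 2*val + 3))))))
Before havoc acc: forall acc_1. ((s != 1 -> ((acc_1 <= 6 -> ((not (r <= 0)) and (not (2*s < 7 and s <= 3*r + 5 and (s != 0 -> s < 1))))) and ((not (acc_1 <= 6)) -> (not (s + val < 5 and val <= 3*r + 3 and (s != 0 -> s > 2*val + 3)))))) and ((not (s != 1)) -> ((s = 6 -> ((not (s = 6)) and (not (s + val < 5 and val <= 3*r + 3 and (s != 0 -> s > 2*val + 3))))) and ((not (s = 6)) -> (not (s + val < 5 and val <= 3*r + 3 and (s != 0 -> s > 2*val + 3)))))))
Before acc := 3*r + acc: forall acc_1. ((s != 1 -> ((acc_1 <= 6 -> ((not (r <= 0)) and (not (2*s < 7 and s <= 3*r + 5 and (s != 0 -> s < 1))))) and ((not (acc_1 <= 6)) -> (not (s + val < 5 and val <= 3*r + 3 and (s != 0 -> s > 2*val + 3)))))) and ((not (s != 1)) -> ((s = 6 -> ((not (s = 6)) and (not (s + val < 5 and val <= 3*r + 3 and (s != 0 -> s > 2*val + 3))))) and ((not (s = 6)) -> (not (s + val < 5 and val <= 3*r + 3 and (s != 0 -> s > 2*val + 3)))))))
Before skip: forall acc_1. ((s != 1 -> ((acc_1 <= 6 -> ((not (r <= 0)) and (not (2*s < 7 and s <= 3*r + 5 and (s != 0 -> s < 1))))) and ((not (acc_1 <= 6)) -> (not (s + val < 5 and val <= 3*r + 3 and (s != 0 -> s > 2*val + 3)))))) and ((not (s != 1)) -> ((s = 6 -> ((not (s = 6)) and (not (s + val < 5 and val <= 3*r + 3 and (s != 0 -> s > 2*val + 3))))) and ((not (s = 6)) -> (not (s + val < 5 and val <= 3*r + 3 and (s != 0 -> s > 2*val + 3)))))))
Answer: WP = forall acc_1. ((s != 1 -> ((acc_1 <= 6 -> ((not (r <= 0)) and (not (2*s < 7 and s <= 3*r + 5 and (s != 0 -> s < 1))))) and ((not (acc_1 <= 6)) -> (not (s + val < 5 and val <= 3*r + 3 and (s != 0 -> s > 2*val + 3)))))) and ((not (s != 1)) -> ((s = 6 -> ((not (s = 6)) and (not (s + val < 5 and val <= 3*r + 3 and (s != 0 -> s > 2*val + 3))))) and ((not (s = 6)) -> (not (s + val < 5 and val <= 3*r + 3 and (s != 0 -> s > 2*val + 3)))))))


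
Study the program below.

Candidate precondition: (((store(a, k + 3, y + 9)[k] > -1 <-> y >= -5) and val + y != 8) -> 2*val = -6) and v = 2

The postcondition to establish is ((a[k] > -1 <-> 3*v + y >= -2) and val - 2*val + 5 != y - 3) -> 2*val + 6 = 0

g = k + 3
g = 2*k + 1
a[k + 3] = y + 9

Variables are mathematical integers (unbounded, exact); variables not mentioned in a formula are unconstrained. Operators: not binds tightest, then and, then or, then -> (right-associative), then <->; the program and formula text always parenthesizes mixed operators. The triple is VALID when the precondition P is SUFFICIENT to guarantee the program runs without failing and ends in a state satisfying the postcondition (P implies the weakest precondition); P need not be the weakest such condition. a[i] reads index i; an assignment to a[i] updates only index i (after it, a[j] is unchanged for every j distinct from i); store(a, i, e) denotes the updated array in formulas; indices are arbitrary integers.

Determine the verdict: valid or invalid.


Working backward. After the program, the postcondition ((a[k] > -1 <-> 3*v + y >= -2) and val - 2*val + 5 != y - 3) -> 2*val + 6 = 0 must hold; in canonical form it is ((a[k] > -1 <-> 3*v + y >= -2) and val + y != 8) -> 2*val = -6.
Before a[k + 3] := y + 9: ((store(a, k + 3, y + 9)[k] > -1 <-> 3*v + y >= -2) and val + y != 8) -> 2*val = -6
Before g := 2*k + 1: ((store(a, k + 3, y + 9)[k] > -1 <-> 3*v + y >= -2) and val + y != 8) -> 2*val = -6
Before g := k + 3: ((store(a, k + 3, y + 9)[k] > -1 <-> 3*v + y >= -2) and val + y != 8) -> 2*val = -6
The weakest precondition is ((store(a, k + 3, y + 9)[k] > -1 <-> 3*v + y >= -2) and val + y != 8) -> 2*val = -6.
Check whether (((store(a, k + 3, y + 9)[k] > -1 <-> y >= -5) and val + y != 8) -> 2*val = -6) and v = 2 implies it.
Countermodel: at the initial state a = {[0] = 0, [3] = 0, elsewhere 0}, k = 0, v = 2, val = 0, y = -6, the precondition holds but the weakest precondition fails.
Answer: invalid


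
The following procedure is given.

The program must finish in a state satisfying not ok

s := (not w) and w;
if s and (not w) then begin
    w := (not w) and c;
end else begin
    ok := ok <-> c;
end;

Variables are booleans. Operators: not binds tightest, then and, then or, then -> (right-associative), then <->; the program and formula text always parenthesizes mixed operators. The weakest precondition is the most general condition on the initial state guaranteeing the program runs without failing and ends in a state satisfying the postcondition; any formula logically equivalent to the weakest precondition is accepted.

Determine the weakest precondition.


Working backward. After the program, not ok must hold.
Then branch requires not ok; else branch requires not (ok <-> c).
Before the if: ((s and (not w)) -> (not ok)) and ((not (s and (not w))) -> (not (ok <-> c)))
Before s := (not w) and w: not (ok <-> c)
Answer: WP = not (ok <-> c)


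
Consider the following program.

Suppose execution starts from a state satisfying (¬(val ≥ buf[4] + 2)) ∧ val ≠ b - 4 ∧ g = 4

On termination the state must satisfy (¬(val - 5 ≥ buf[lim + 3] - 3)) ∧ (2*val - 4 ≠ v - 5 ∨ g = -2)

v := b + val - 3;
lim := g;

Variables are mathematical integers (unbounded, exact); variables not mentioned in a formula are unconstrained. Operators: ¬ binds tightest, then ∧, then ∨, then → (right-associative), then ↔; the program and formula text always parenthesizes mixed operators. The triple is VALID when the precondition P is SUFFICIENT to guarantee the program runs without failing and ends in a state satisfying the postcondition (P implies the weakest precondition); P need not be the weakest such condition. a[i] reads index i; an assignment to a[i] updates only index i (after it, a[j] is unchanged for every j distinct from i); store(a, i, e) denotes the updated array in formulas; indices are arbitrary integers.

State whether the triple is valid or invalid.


Working backward. After the program, the postcondition (¬(val - 5 ≥ buf[lim + 3] - 3)) ∧ (2*val - 4 ≠ v - 5 ∨ g = -2) must hold; in canonical form it is (¬(val ≥ buf[lim + 3] + 2)) ∧ (2*val ≠ v - 1 ∨ g = -2).
Before lim := g: (¬(val ≥ buf[g + 3] + 2)) ∧ (2*val ≠ v - 1 ∨ g = -2)
Before v := b + val - 3: (¬(val ≥ buf[g + 3] + 2)) ∧ (val ≠ b - 4 ∨ g = -2)
The weakest precondition is (¬(val ≥ buf[g + 3] + 2)) ∧ (val ≠ b - 4 ∨ g = -2).
Check whether (¬(val ≥ buf[4] + 2)) ∧ val ≠ b - 4 ∧ g = 4 implies it.
Countermodel: at the initial state b = 5, buf = {[4] = 0, [7] = -2, elsewhere -2}, g = 4, val = 0, the precondition holds but the weakest precondition fails.
Answer: invalid


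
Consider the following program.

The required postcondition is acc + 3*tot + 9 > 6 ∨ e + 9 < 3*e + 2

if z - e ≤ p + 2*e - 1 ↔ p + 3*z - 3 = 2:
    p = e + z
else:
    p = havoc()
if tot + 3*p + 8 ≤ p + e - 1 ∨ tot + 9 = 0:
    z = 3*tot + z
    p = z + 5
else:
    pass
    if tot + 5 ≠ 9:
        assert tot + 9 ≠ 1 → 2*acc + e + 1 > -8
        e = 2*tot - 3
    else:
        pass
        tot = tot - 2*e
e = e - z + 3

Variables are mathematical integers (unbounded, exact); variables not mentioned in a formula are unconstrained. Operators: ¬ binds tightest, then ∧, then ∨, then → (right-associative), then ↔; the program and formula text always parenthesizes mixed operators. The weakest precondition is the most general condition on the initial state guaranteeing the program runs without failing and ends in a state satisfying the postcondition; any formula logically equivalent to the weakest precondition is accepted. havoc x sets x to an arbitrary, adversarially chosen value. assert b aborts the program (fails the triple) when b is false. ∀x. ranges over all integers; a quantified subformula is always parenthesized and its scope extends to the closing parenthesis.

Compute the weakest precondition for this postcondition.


Working backward. After the program, the postcondition acc + 3*tot + 9 > 6 ∨ e + 9 < 3*e + 2 must hold; in canonical form it is acc + 3*tot > -3 ∨ 2*e > 7.
Before e := e - z + 3: acc + 3*tot > -3 ∨ 2*e > 2*z + 1
Then branch requires acc + 3*tot > -3 ∨ 2*e > 6*tot + 2*z + 1; else branch requires (tot ≠ 4 → ((tot ≠ -8 → 2*acc + e > -9) ∧ (acc + 3*tot > -3 ∨ 4*tot > 2*z + 7))) ∧ ((¬(tot ≠ 4)) → (acc + 3*tot > 6*e - 3 ∨ 2*e > 2*z + 1)).
Before the if: ((2*p + tot ≤ e - 9 ∨ tot = -9) → (acc + 3*tot > -3 ∨ 2*e > 6*tot + 2*z + 1)) ∧ ((¬(2*p + tot ≤ e - 9 ∨ tot = -9)) → ((tot ≠ 4 → ((tot ≠ -8 → 2*acc + e > -9) ∧ (acc + 3*tot > -3 ∨ 4*tot > 2*z + 7))) ∧ ((¬(tot ≠ 4)) → (acc + 3*tot > 6*e - 3 ∨ 2*e > 2*z + 1))))
Then branch requires ((e + tot + 2*z ≤ -9 ∨ tot = -9) → (acc + 3*tot > -3 ∨ 2*e > 6*tot + 2*z + 1)) ∧ ((¬(e + tot + 2*z ≤ -9 ∨ tot = -9)) → ((tot ≠ 4 → ((tot ≠ -8 → 2*acc + e > -9) ∧ (acc + 3*tot > -3 ∨ 4*tot > 2*z + 7))) ∧ ((¬(tot ≠ 4)) → (acc + 3*tot > 6*e - 3 ∨ 2*e > 2*z + 1)))); else branch requires ∀p_1. (((2*p_1 + tot ≤ e - 9 ∨ tot = -9) → (acc + 3*tot > -3 ∨ 2*e > 6*tot + 2*z + 1)) ∧ ((¬(2*p_1 + tot ≤ e - 9 ∨ tot = -9)) → ((tot ≠ 4 → ((tot ≠ -8 → 2*acc + e > -9) ∧ (acc + 3*tot > -3 ∨ 4*tot > 2*z + 7))) ∧ ((¬(tot ≠ 4)) → (acc + 3*tot > 6*e - 3 ∨ 2*e > 2*z + 1))))).
Before the if: ((z ≤ 3*e + p - 1 ↔ p + 3*z = 5) → (((e + tot + 2*z ≤ -9 ∨ tot = -9) → (acc + 3*tot > -3 ∨ 2*e > 6*tot + 2*z + 1)) ∧ ((¬(e + tot + 2*z ≤ -9 ∨ tot = -9)) → ((tot ≠ 4 → ((tot ≠ -8 → 2*acc + e > -9) ∧ (acc + 3*tot > -3 ∨ 4*tot > 2*z + 7))) ∧ ((¬(tot ≠ 4)) → (acc + 3*tot > 6*e - 3 ∨ 2*e > 2*z + 1)))))) ∧ ((¬(z ≤ 3*e + p - 1 ↔ p + 3*z = 5)) → (∀p_1. (((2*p_1 + tot ≤ e - 9 ∨ tot = -9) → (acc + 3*tot > -3 ∨ 2*e > 6*tot + 2*z + 1)) ∧ ((¬(2*p_1 + tot ≤ e - 9 ∨ tot = -9)) → ((tot ≠ 4 → ((tot ≠ -8 → 2*acc + e > -9) ∧ (acc + 3*tot > -3 ∨ 4*tot > 2*z + 7))) ∧ ((¬(tot ≠ 4)) → (acc + 3*tot > 6*e - 3 ∨ 2*e > 2*z + 1)))))))
Answer: WP = ((z ≤ 3*e + p - 1 ↔ p + 3*z = 5) → (((e + tot + 2*z ≤ -9 ∨ tot = -9) → (acc + 3*tot > -3 ∨ 2*e > 6*tot + 2*z + 1)) ∧ ((¬(e + tot + 2*z ≤ -9 ∨ tot = -9)) → ((tot ≠ 4 → ((tot ≠ -8 → 2*acc + e > -9) ∧ (acc + 3*tot > -3 ∨ 4*tot > 2*z + 7))) ∧ ((¬(tot ≠ 4)) → (acc + 3*tot > 6*e - 3 ∨ 2*e > 2*z + 1)))))) ∧ ((¬(z ≤ 3*e + p - 1 ↔ p + 3*z = 5)) → (∀p_1. (((2*p_1 + tot ≤ e - 9 ∨ tot = -9) → (acc + 3*tot > -3 ∨ 2*e > 6*tot + 2*z + 1)) ∧ ((¬(2*p_1 + tot ≤ e - 9 ∨ tot = -9)) → ((tot ≠ 4 → ((tot ≠ -8 → 2*acc + e > -9) ∧ (acc + 3*tot > -3 ∨ 4*tot > 2*z + 7))) ∧ ((¬(tot ≠ 4)) → (acc + 3*tot > 6*e - 3 ∨ 2*e > 2*z + 1)))))))


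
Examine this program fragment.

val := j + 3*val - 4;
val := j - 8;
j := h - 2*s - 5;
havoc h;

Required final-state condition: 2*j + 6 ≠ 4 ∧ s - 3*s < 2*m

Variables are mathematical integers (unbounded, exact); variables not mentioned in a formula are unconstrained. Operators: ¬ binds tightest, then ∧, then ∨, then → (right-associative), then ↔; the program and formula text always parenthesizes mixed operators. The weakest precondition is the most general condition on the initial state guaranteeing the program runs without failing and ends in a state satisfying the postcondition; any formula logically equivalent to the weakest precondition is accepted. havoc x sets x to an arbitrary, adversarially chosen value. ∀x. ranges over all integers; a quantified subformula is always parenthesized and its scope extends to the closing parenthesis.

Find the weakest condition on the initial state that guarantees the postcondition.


Working backward. After the program, the postcondition 2*j + 6 ≠ 4 ∧ s - 3*s < 2*m must hold; in canonical form it is 2*j ≠ -2 ∧ 2*m + 2*s > 0.
Before havoc h: 2*j ≠ -2 ∧ 2*m + 2*s > 0
Before j := h - 2*s - 5: 2*h ≠ 4*s + 8 ∧ 2*m + 2*s > 0
Before val := j - 8: 2*h ≠ 4*s + 8 ∧ 2*m + 2*s > 0
Before val := j + 3*val - 4: 2*h ≠ 4*s + 8 ∧ 2*m + 2*s > 0
Answer: WP = 2*h ≠ 4*s + 8 ∧ 2*m + 2*s > 0


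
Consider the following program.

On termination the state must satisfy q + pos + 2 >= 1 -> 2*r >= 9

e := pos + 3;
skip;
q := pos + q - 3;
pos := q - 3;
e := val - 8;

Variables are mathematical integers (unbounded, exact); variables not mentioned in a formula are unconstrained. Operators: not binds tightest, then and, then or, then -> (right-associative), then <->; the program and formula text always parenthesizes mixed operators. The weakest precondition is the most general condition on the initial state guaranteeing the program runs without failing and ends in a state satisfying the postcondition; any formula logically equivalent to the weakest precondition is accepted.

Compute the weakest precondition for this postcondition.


Working backward. After the program, the postcondition q + pos + 2 >= 1 -> 2*r >= 9 must hold; in canonical form it is pos + q >= -1 -> 2*r >= 9.
Before e := val - 8: pos + q >= -1 -> 2*r >= 9
Before pos := q - 3: 2*q >= 2 -> 2*r >= 9
Before q := pos + q - 3: 2*pos + 2*q >= 8 -> 2*r >= 9
Before skip: 2*pos + 2*q >= 8 -> 2*r >= 9
Before e := pos + 3: 2*pos + 2*q >= 8 -> 2*r >= 9
Answer: WP = 2*pos + 2*q >= 8 -> 2*r >= 9


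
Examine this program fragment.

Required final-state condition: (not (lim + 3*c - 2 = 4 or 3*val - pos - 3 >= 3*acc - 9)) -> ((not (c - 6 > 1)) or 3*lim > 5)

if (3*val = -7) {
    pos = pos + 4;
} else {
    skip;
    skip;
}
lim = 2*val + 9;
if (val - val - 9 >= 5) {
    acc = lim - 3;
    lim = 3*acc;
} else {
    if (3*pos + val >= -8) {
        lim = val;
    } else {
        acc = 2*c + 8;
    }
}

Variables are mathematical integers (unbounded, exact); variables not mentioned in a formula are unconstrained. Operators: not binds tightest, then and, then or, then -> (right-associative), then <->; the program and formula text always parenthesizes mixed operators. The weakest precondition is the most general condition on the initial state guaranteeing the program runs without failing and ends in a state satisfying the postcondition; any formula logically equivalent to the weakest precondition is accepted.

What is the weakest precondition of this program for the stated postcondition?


Working backward. After the program, the postcondition (not (lim + 3*c - 2 = 4 or 3*val - pos - 3 >= 3*acc - 9)) -> ((not (c - 6 > 1)) or 3*lim > 5) must hold; in canonical form it is (not (3*c + lim = 6 or 3*val >= 3*acc + pos - 6)) -> ((not (c > 7)) or 3*lim > 5).
Then branch requires (not (3*c + 3*lim = 15 or 3*val >= 3*lim + pos - 15)) -> ((not (c > 7)) or 9*lim > 32); else branch requires (3*pos + val >= -8 -> ((not (3*c + val = 6 or 3*val >= 3*acc + pos - 6)) -> ((not (c > 7)) or 3*val > 5))) and ((not (3*pos + val >= -8)) -> ((not (3*c + lim = 6 or 3*val >= 6*c + pos + 18)) -> ((not (c > 7)) or 3*lim > 5))).
Before the if: (3*pos + val >= -8 -> ((not (3*c + val = 6 or 3*val >= 3*acc + pos - 6)) -> ((not (c > 7)) or 3*val > 5))) and ((not (3*pos + val >= -8)) -> ((not (3*c + lim = 6 or 3*val >= 6*c + pos + 18)) -> ((not (c > 7)) or 3*lim > 5)))
Before lim := 2*val + 9: (3*pos + val >= -8 -> ((not (3*c + val = 6 or 3*val >= 3*acc + pos - 6)) -> ((not (c > 7)) or 3*val > 5))) and ((not (3*pos + val >= -8)) -> ((not (3*c + 2*val = -3 or 3*val >= 6*c + pos + 18)) -> ((not (c > 7)) or 6*val > -22)))
Then branch requires (3*pos + val >= -20 -> ((not (3*c + val = 6 or 3*val >= 3*acc + pos - 2)) -> ((not (c > 7)) or 3*val > 5))) and ((not (3*pos + val >= -20)) -> ((not (3*c + 2*val = -3 or 3*val >= 6*c + pos + 22)) -> ((not (c > 7)) or 6*val > -22))); else branch requires (3*pos + val >= -8 -> ((not (3*c + val = 6 or 3*val >= 3*acc + pos - 6)) -> ((not (c > 7)) or 3*val > 5))) and ((not (3*pos + val >= -8)) -> ((not (3*c + 2*val = -3 or 3*val >= 6*c + pos + 18)) -> ((not (c > 7)) or 6*val > -22))).
Before the if: (3*val = -7 -> ((3*pos + val >= -20 -> ((not (3*c + val = 6 or 3*val >= 3*acc + pos - 2)) -> ((not (c > 7)) or 3*val > 5))) and ((not (3*pos + val >= -20)) -> ((not (3*c + 2*val = -3 or 3*val >= 6*c + pos + 22)) -> ((not (c > 7)) or 6*val > -22))))) and ((not (3*val = -7)) -> ((3*pos + val >= -8 -> ((not (3*c + val = 6 or 3*val >= 3*acc + pos - 6)) -> ((not (c > 7)) or 3*val > 5))) and ((not (3*pos + val >= -8)) -> ((not (3*c + 2*val = -3 or 3*val >= 6*c + pos + 18)) -> ((not (c > 7)) or 6*val > -22)))))
Answer: WP = (3*val = -7 -> ((3*pos + val >= -20 -> ((not (3*c + val = 6 or 3*val >= 3*acc + pos - 2)) -> ((not (c > 7)) or 3*val > 5))) and ((not (3*pos + val >= -20)) -> ((not (3*c + 2*val = -3 or 3*val >= 6*c + pos + 22)) -> ((not (c > 7)) or 6*val > -22))))) and ((not (3*val = -7)) -> ((3*pos + val >= -8 -> ((not (3*c + val = 6 or 3*val >= 3*acc + pos - 6)) -> ((not (c > 7)) or 3*val > 5))) and ((not (3*pos + val >= -8)) -> ((not (3*c + 2*val = -3 or 3*val >= 6*c + pos + 18)) -> ((not (c > 7)) or 6*val > -22)))))


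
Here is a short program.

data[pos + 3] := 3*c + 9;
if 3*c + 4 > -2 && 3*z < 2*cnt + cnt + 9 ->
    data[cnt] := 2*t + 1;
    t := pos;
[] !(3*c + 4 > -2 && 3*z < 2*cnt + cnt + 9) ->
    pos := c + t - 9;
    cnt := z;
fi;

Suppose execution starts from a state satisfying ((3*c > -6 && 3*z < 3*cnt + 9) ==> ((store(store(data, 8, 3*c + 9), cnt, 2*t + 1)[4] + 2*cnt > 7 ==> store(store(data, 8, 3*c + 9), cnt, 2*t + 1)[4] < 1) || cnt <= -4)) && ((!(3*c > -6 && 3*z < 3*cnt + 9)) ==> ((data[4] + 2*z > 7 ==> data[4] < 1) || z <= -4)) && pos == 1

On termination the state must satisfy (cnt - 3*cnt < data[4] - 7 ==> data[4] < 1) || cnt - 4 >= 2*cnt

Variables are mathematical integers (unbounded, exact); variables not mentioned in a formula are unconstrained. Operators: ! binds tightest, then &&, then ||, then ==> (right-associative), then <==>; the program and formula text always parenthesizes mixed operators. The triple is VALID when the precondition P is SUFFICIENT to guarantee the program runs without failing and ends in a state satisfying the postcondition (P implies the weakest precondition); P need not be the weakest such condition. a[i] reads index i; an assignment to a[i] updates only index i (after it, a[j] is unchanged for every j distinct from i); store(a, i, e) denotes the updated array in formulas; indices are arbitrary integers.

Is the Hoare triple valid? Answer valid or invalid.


Working backward. After the program, the postcondition (cnt - 3*cnt < data[4] - 7 ==> data[4] < 1) || cnt - 4 >= 2*cnt must hold; in canonical form it is (data[4] + 2*cnt > 7 ==> data[4] < 1) || cnt <= -4.
Then branch requires (store(data, cnt, 2*t + 1)[4] + 2*cnt > 7 ==> store(data, cnt, 2*t + 1)[4] < 1) || cnt <= -4; else branch requires (data[4] + 2*z > 7 ==> data[4] < 1) || z <= -4.
Before the if: ((3*c > -6 && 3*z < 3*cnt + 9) ==> ((store(data, cnt, 2*t + 1)[4] + 2*cnt > 7 ==> store(data, cnt, 2*t + 1)[4] < 1) || cnt <= -4)) && ((!(3*c > -6 && 3*z < 3*cnt + 9)) ==> ((data[4] + 2*z > 7 ==> data[4] < 1) || z <= -4))
Before data[pos + 3] := 3*c + 9: ((3*c > -6 && 3*z < 3*cnt + 9) ==> ((store(store(data, pos + 3, 3*c + 9), cnt, 2*t + 1)[4] + 2*cnt > 7 ==> store(store(data, pos + 3, 3*c + 9), cnt, 2*t + 1)[4] < 1) || cnt <= -4)) && ((!(3*c > -6 && 3*z < 3*cnt + 9)) ==> ((store(data, pos + 3, 3*c + 9)[4] + 2*z > 7 ==> store(data, pos + 3, 3*c + 9)[4] < 1) || z <= -4))
The weakest precondition is ((3*c > -6 && 3*z < 3*cnt + 9) ==> ((store(store(data, pos + 3, 3*c + 9), cnt, 2*t + 1)[4] + 2*cnt > 7 ==> store(store(data, pos + 3, 3*c + 9), cnt, 2*t + 1)[4] < 1) || cnt <= -4)) && ((!(3*c > -6 && 3*z < 3*cnt + 9)) ==> ((store(data, pos + 3, 3*c + 9)[4] + 2*z > 7 ==> store(data, pos + 3, 3*c + 9)[4] < 1) || z <= -4)).
Check whether ((3*c > -6 && 3*z < 3*cnt + 9) ==> ((store(store(data, 8, 3*c + 9), cnt, 2*t + 1)[4] + 2*cnt > 7 ==> store(store(data, 8, 3*c + 9), cnt, 2*t + 1)[4] < 1) || cnt <= -4)) && ((!(3*c > -6 && 3*z < 3*cnt + 9)) ==> ((data[4] + 2*z > 7 ==> data[4] < 1) || z <= -4)) && pos == 1 implies it.
Countermodel: at the initial state c = -1, cnt = 4, data = {[4] = 0, [8] = 10, elsewhere 10}, pos = 1, t = -1, z = 7, the precondition holds but the weakest precondition fails.
Answer: invalid


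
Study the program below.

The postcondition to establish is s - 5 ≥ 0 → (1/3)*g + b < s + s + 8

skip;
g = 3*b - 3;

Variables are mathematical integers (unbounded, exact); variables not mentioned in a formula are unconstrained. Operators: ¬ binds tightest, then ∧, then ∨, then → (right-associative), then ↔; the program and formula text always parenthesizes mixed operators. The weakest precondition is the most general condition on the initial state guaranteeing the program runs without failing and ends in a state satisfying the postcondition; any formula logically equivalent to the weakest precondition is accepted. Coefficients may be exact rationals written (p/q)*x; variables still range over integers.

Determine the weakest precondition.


Working backward. After the program, the postcondition s - 5 ≥ 0 → (1/3)*g + b < s + s + 8 must hold; in canonical form it is s ≥ 5 → b + (1/3)*g < 2*s + 8.
Before g := 3*b - 3: s ≥ 5 → 2*b < 2*s + 9
Before skip: s ≥ 5 → 2*b < 2*s + 9
Answer: WP = s ≥ 5 → 2*b < 2*s + 9


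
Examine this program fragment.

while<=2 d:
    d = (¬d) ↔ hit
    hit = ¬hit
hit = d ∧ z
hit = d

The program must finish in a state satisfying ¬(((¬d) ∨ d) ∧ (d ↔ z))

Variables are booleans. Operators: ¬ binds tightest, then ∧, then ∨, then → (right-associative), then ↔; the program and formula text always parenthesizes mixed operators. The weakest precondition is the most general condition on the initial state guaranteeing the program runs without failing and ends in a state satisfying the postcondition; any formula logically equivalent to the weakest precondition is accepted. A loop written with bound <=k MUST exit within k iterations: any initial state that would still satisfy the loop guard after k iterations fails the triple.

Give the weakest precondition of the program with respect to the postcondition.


Working backward. After the program, the postcondition ¬(((¬d) ∨ d) ∧ (d ↔ z)) must hold; in canonical form it is ¬(d ↔ z).
Before hit := d: ¬(d ↔ z)
Before hit := d ∧ z: ¬(d ↔ z)
Before the loop (bound <=2), unroll the exhaustion recursion (WP_0 = exit-now case; WP_j = one more guarded iteration, up to j = 2):
  WP_0: (¬d) ∧ (¬(d ↔ z))
  WP_1: (d → ((¬((¬d) ↔ hit)) ∧ (¬(((¬d) ↔ hit) ↔ z)))) ∧ ((¬d) → (¬(d ↔ z)))
  WP_2: (d → ((((¬d) ↔ hit) → ((¬((¬((¬d) ↔ hit)) ↔ (¬hit))) ∧ (¬(((¬((¬d) ↔ hit)) ↔ (¬hit)) ↔ z)))) ∧ ((¬((¬d) ↔ hit)) → (¬(((¬d) ↔ hit) ↔ z))))) ∧ ((¬d) → (¬(d ↔ z)))
So before the loop: (d → ((((¬d) ↔ hit) → ((¬((¬((¬d) ↔ hit)) ↔ (¬hit))) ∧ (¬(((¬((¬d) ↔ hit)) ↔ (¬hit)) ↔ z)))) ∧ ((¬((¬d) ↔ hit)) → (¬(((¬d) ↔ hit) ↔ z))))) ∧ ((¬d) → (¬(d ↔ z)))
Answer: WP = (d → ((((¬d) ↔ hit) → ((¬((¬((¬d) ↔ hit)) ↔ (¬hit))) ∧ (¬(((¬((¬d) ↔ hit)) ↔ (¬hit)) ↔ z)))) ∧ ((¬((¬d) ↔ hit)) → (¬(((¬d) ↔ hit) ↔ z))))) ∧ ((¬d) → (¬(d ↔ z)))


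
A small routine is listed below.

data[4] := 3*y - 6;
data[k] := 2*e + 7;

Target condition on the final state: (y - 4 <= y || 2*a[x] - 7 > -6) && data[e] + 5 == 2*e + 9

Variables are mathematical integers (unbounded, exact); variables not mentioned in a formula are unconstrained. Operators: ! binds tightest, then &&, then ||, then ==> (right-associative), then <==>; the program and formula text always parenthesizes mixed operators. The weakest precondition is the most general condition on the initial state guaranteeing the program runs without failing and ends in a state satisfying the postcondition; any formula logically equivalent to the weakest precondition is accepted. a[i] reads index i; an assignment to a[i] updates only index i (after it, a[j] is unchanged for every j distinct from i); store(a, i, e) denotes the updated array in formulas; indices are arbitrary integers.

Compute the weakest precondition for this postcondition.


Working backward. After the program, the postcondition (y - 4 <= y || 2*a[x] - 7 > -6) && data[e] + 5 == 2*e + 9 must hold; in canonical form it is data[e] == 2*e + 4.
Before data[k] := 2*e + 7: store(data, k, 2*e + 7)[e] == 2*e + 4
Before data[4] := 3*y - 6: store(store(data, 4, 3*y - 6), k, 2*e + 7)[e] == 2*e + 4
Answer: WP = store(store(data, 4, 3*y - 6), k, 2*e + 7)[e] == 2*e + 4


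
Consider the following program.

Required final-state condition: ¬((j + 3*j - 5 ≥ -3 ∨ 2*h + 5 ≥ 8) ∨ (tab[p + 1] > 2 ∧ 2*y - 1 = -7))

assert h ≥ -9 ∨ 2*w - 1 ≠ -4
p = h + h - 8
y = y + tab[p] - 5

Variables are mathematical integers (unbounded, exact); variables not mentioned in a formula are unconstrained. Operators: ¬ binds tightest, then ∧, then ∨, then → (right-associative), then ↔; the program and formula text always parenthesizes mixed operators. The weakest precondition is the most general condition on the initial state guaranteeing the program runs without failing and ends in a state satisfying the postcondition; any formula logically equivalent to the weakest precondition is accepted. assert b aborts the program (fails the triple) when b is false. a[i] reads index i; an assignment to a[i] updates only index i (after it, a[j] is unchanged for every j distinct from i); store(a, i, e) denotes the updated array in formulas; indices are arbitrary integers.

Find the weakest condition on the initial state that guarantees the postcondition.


Working backward. After the program, the postcondition ¬((j + 3*j - 5 ≥ -3 ∨ 2*h + 5 ≥ 8) ∨ (tab[p + 1] > 2 ∧ 2*y - 1 = -7)) must hold; in canonical form it is ¬(4*j ≥ 2 ∨ 2*h ≥ 3 ∨ (tab[p + 1] > 2 ∧ 2*y = -6)).
Before y := y + tab[p] - 5: ¬(4*j ≥ 2 ∨ 2*h ≥ 3 ∨ (tab[p + 1] > 2 ∧ 2*tab[p] + 2*y = 4))
Before p := h + h - 8: ¬(4*j ≥ 2 ∨ 2*h ≥ 3 ∨ (tab[2*h - 7] > 2 ∧ 2*tab[2*h - 8] + 2*y = 4))
Before assert h ≥ -9 ∨ 2*w - 1 ≠ -4: (h ≥ -9 ∨ 2*w ≠ -3) ∧ (¬(4*j ≥ 2 ∨ 2*h ≥ 3 ∨ (tab[2*h - 7] > 2 ∧ 2*tab[2*h - 8] + 2*y = 4)))
Answer: WP = (h ≥ -9 ∨ 2*w ≠ -3) ∧ (¬(4*j ≥ 2 ∨ 2*h ≥ 3 ∨ (tab[2*h - 7] > 2 ∧ 2*tab[2*h - 8] + 2*y = 4)))


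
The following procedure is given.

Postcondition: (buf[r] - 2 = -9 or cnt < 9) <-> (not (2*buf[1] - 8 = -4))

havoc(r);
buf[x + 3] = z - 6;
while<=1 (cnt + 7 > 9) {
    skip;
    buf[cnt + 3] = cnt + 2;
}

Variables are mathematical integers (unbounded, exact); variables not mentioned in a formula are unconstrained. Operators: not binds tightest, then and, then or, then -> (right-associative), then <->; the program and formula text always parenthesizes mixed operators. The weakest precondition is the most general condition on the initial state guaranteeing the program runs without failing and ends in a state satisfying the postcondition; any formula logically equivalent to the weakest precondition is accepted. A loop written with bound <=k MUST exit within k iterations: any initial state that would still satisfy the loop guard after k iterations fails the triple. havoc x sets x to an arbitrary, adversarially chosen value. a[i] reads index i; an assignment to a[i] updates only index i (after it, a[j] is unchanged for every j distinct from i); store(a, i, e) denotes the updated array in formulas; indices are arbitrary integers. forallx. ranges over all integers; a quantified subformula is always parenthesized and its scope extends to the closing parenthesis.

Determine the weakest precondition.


Working backward. After the program, the postcondition (buf[r] - 2 = -9 or cnt < 9) <-> (not (2*buf[1] - 8 = -4)) must hold; in canonical form it is (buf[r] = -7 or cnt < 9) <-> (not (2*buf[1] = 4)).
Before the loop (bound <=1), unroll the exhaustion recursion (WP_0 = exit-now case; WP_j = one more guarded iteration, up to j = 1):
  WP_0: (not (cnt > 2)) and ((buf[r] = -7 or cnt < 9) <-> (not (2*buf[1] = 4)))
  WP_1: (cnt > 2 -> ((not (cnt > 2)) and ((store(buf, cnt + 3, cnt + 2)[r] = -7 or cnt < 9) <-> (not (2*store(buf, cnt + 3, cnt + 2)[1] = 4))))) and ((not (cnt > 2)) -> ((buf[r] = -7 or cnt < 9) <-> (not (2*buf[1] = 4))))
So before the loop: (cnt > 2 -> ((not (cnt > 2)) and ((store(buf, cnt + 3, cnt + 2)[r] = -7 or cnt < 9) <-> (not (2*store(buf, cnt + 3, cnt + 2)[1] = 4))))) and ((not (cnt > 2)) -> ((buf[r] = -7 or cnt < 9) <-> (not (2*buf[1] = 4))))
Before buf[x + 3] := z - 6: (cnt > 2 -> ((not (cnt > 2)) and ((store(store(buf, x + 3, z - 6), cnt + 3, cnt + 2)[r] = -7 or cnt < 9) <-> (not (2*store(store(buf, x + 3, z - 6), cnt + 3, cnt + 2)[1] = 4))))) and ((not (cnt > 2)) -> ((store(buf, x + 3, z - 6)[r] = -7 or cnt < 9) <-> (not (2*store(buf, x + 3, z - 6)[1] = 4))))
Before havoc r: forall r_1. ((cnt > 2 -> ((not (cnt > 2)) and ((store(store(buf, x + 3, z - 6), cnt + 3, cnt + 2)[r_1] = -7 or cnt < 9) <-> (not (2*store(store(buf, x + 3, z - 6), cnt + 3, cnt + 2)[1] = 4))))) and ((not (cnt > 2)) -> ((store(buf, x + 3, z - 6)[r_1] = -7 or cnt < 9) <-> (not (2*store(buf, x + 3, z - 6)[1] = 4)))))
Answer: WP = forall r_1. ((cnt > 2 -> ((not (cnt > 2)) and ((store(store(buf, x + 3, z - 6), cnt + 3, cnt + 2)[r_1] = -7 or cnt < 9) <-> (not (2*store(store(buf, x + 3, z - 6), cnt + 3, cnt + 2)[1] = 4))))) and ((not (cnt > 2)) -> ((store(buf, x + 3, z - 6)[r_1] = -7 or cnt < 9) <-> (not (2*store(buf, x + 3, z - 6)[1] = 4)))))
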